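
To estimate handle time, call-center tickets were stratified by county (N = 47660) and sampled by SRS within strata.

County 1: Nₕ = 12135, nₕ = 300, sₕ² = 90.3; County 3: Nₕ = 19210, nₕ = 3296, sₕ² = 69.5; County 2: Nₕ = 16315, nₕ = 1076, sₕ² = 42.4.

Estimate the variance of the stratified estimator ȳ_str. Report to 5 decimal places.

0.02618

Var(ȳ_str) = Σₕ Wₕ²(1 − fₕ)sₕ²/nₕ with Wₕ = Nₕ/N, N = 47660.
County 1: Wₕ = 0.25461603; term = 0.25461603²·(1 − 0.02472188)·90.3/300 = 0.019031213.
County 3: Wₕ = 0.40306337; term = 0.40306337²·(1 − 0.17157730)·69.5/3296 = 0.0028378945.
County 2: Wₕ = 0.34232060; term = 0.34232060²·(1 − 0.06595158)·42.4/1076 = 0.0043130953.
Sum = 0.026182203.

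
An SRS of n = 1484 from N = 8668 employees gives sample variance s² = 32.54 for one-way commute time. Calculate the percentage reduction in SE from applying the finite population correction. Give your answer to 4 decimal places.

8.9618

f = n/N = 1484/8668 = 0.17120443.
SE_no-fpc = √(s²/n) = 0.14807844; SE_fpc = √((1−f)s²/n) = 0.13480796.
Ratio = √(1−f) = 0.91038210. Reduction = 100·(1 − 0.91038210) = 8.9618%.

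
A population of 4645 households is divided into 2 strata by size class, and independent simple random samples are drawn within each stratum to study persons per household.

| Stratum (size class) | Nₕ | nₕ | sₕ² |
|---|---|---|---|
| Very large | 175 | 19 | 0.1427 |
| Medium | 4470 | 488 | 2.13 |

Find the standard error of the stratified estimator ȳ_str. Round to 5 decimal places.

0.06009

Var(ȳ_str) = Σₕ Wₕ²(1 − fₕ)sₕ²/nₕ with Wₕ = Nₕ/N, N = 4645.
Very large: Wₕ = 0.03767492; term = 0.03767492²·(1 − 0.10857143)·0.1427/19 = 9.5030187 × 10^-6.
Medium: Wₕ = 0.96232508; term = 0.96232508²·(1 − 0.10917226)·2.13/488 = 0.0036007844.
Sum = 0.0036102874.
SE = √(0.0036102874) = 0.06009.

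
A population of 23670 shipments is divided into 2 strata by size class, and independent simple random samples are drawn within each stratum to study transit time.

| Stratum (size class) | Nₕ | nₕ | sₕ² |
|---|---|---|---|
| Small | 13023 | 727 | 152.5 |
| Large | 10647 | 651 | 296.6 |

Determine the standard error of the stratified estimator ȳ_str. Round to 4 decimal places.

0.3828

Var(ȳ_str) = Σₕ Wₕ²(1 − fₕ)sₕ²/nₕ with Wₕ = Nₕ/N, N = 23670.
Small: Wₕ = 0.55019011; term = 0.55019011²·(1 − 0.05582431)·152.5/727 = 0.059953399.
Large: Wₕ = 0.44980989; term = 0.44980989²·(1 − 0.06114398)·296.6/651 = 0.086546029.
Sum = 0.14649943.
SE = √(0.14649943) = 0.3828.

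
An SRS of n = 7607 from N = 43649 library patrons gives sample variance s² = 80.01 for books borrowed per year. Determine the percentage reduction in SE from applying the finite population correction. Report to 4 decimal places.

9.1307

f = n/N = 7607/43649 = 0.17427662.
SE_no-fpc = √(s²/n) = 0.10255703; SE_fpc = √((1−f)s²/n) = 0.093192877.
Ratio = √(1−f) = 0.90869323. Reduction = 100·(1 − 0.90869323) = 9.1307%.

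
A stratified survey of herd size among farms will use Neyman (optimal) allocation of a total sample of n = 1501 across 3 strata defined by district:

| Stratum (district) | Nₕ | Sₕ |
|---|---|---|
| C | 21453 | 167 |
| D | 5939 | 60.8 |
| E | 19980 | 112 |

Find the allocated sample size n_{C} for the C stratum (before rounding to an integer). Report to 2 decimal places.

869.94

Neyman allocation: nₕ = n·NₕSₕ / Σⱼ NⱼSⱼ.
Σ NⱼSⱼ = 21453·167 + 5939·60.8 + 19980·112 = 6.1815022 × 10^6.
n_{C} = 1501·21453·167 / (6.1815022 × 10^6) = 869.94.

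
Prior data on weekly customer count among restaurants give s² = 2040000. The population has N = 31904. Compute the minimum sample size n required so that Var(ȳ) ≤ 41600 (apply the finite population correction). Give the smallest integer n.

Without fpc, n₀ = s²/D = 2040000/41600 = 49.0385.
With fpc, (1 − n/N)·s²/n ≤ D requires n ≥ n₀/(1 + n₀/N) = 49.0385/(1 + 49.0385/31904) = 48.9632.
Rounding up, n = 49.

49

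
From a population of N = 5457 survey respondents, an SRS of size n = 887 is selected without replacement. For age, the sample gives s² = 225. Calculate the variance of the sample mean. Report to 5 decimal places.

Under SRS without replacement, Var(ȳ) = (1 − f)·s²/n with f = n/N = 887/5457 = 0.16254352.
Var(ȳ) = (1 − 0.16254352)·225/887 = 0.83745648·0.25366404 = 0.21243259.

0.21243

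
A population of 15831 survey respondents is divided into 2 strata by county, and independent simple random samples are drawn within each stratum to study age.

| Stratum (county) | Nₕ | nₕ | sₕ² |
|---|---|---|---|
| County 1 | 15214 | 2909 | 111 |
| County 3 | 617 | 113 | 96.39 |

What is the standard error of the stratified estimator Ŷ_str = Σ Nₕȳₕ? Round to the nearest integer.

2722

Var(Ŷ_str) = Σₕ Nₕ²(1 − fₕ)sₕ²/nₕ.
County 1: 15214²·(1 − 2909/15214)·111/2909 = 7.1433888 × 10^6.
County 3: 617²·(1 − 113/617)·96.39/113 = 265258.46.
Sum = 7.4086473 × 10^6.
SE = √(7.4086473 × 10^6) = 2722.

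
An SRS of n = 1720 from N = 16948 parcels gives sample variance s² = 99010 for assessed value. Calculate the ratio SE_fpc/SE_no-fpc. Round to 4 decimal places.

0.9479

f = n/N = 1720/16948 = 0.10148690.
SE_no-fpc = √(s²/n) = 7.5870912; SE_fpc = √((1−f)s²/n) = 7.1917985.
Ratio = √(1−f) = 0.94789931.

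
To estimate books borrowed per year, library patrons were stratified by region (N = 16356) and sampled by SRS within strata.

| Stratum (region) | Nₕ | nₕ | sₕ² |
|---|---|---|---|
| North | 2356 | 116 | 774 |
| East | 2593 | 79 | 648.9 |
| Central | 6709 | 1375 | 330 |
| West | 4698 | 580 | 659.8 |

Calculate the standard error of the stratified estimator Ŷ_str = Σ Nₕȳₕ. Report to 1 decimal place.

Var(Ŷ_str) = Σₕ Nₕ²(1 − fₕ)sₕ²/nₕ.
North: 2356²·(1 − 116/2356)·774/116 = 3.5213263 × 10^7.
East: 2593²·(1 − 79/2593)·648.9/79 = 5.3544945 × 10^7.
Central: 6709²·(1 − 1375/6709)·330/1375 = 8.5885934 × 10^6.
West: 4698²·(1 − 580/4698)·659.8/580 = 2.2008157 × 10^7.
Sum = 1.1935496 × 10^8.
SE = √(1.1935496 × 10^8) = 10925.0.

10925.0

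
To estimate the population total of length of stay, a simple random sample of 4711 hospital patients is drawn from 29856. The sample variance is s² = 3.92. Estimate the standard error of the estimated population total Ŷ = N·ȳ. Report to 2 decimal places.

790.37

Var(Ŷ) = N²·Var(ȳ) = N²·(1 − n/N)·s²/n.
f = 4711/29856 = 0.15779073; Var(ȳ) = 0.84220927·3.92/4711 = 7.007982 × 10^-4.
Var(Ŷ) = 29856² · (7.007982 × 10^-4) = 624678.02.
SE(Ŷ) = √(624678.02) = 790.37.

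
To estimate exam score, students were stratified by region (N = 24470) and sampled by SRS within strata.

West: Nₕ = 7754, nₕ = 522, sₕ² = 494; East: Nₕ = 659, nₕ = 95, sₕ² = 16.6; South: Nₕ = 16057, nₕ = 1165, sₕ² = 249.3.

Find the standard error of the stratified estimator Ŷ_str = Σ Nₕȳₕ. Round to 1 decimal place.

10212.9

Var(Ŷ_str) = Σₕ Nₕ²(1 − fₕ)sₕ²/nₕ.
West: 7754²·(1 − 522/7754)·494/522 = 5.306897 × 10^7.
East: 659²·(1 − 95/659)·16.6/95 = 64945.491.
South: 16057²·(1 − 1165/16057)·249.3/1165 = 5.1169808 × 10^7.
Sum = 1.0430372 × 10^8.
SE = √(1.0430372 × 10^8) = 10212.9.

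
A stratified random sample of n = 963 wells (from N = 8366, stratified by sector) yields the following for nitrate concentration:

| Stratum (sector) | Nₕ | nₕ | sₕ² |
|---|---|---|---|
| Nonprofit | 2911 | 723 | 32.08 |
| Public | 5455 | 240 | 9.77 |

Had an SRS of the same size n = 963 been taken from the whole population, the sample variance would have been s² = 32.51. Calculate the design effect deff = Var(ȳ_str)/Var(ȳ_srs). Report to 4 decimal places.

0.6890

Var(ȳ_str) = Σ Wₕ²(1−fₕ)sₕ²/nₕ with Wₕ = Nₕ/8366:
  Nonprofit: (2911/8366)²·(1−723/2911)·32.08/723 = 0.0040378471
  Public: (5455/8366)²·(1−240/5455)·9.77/240 = 0.016546139
  → Var(ȳ_str) = 0.020583986.
Var(ȳ_srs) = (1 − 963/8366)·32.51/963 = 0.029873119.
deff = 0.020583986 / 0.029873119 = 0.6890.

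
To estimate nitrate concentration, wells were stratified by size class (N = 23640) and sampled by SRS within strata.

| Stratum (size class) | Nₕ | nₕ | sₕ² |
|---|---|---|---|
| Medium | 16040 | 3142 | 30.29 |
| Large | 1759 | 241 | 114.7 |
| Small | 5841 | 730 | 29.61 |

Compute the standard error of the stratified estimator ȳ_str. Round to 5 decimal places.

Var(ȳ_str) = Σₕ Wₕ²(1 − fₕ)sₕ²/nₕ with Wₕ = Nₕ/N, N = 23640.
Medium: Wₕ = 0.67851100; term = 0.67851100²·(1 − 0.19588529)·30.29/3142 = 0.003568822.
Large: Wₕ = 0.07440778; term = 0.07440778²·(1 − 0.13700966)·114.7/241 = 0.0022739926.
Small: Wₕ = 0.24708122; term = 0.24708122²·(1 − 0.12497860)·29.61/730 = 0.0021667744.
Sum = 0.008009589.
SE = √(0.008009589) = 0.08950.

0.08950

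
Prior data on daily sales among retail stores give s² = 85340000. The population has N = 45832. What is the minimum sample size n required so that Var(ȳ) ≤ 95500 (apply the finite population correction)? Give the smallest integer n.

Without fpc, n₀ = s²/D = 85340000/95500 = 893.6126.
With fpc, (1 − n/N)·s²/n ≤ D requires n ≥ n₀/(1 + n₀/N) = 893.6126/(1 + 893.6126/45832) = 876.5225.
Rounding up, n = 877.

877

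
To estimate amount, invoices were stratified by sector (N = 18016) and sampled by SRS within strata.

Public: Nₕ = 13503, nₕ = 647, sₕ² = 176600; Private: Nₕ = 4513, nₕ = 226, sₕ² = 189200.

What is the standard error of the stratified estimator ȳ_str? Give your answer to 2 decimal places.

Var(ȳ_str) = Σₕ Wₕ²(1 − fₕ)sₕ²/nₕ with Wₕ = Nₕ/N, N = 18016.
Public: Wₕ = 0.74950044; term = 0.74950044²·(1 − 0.04791528)·176600/647 = 145.98418.
Private: Wₕ = 0.25049956; term = 0.25049956²·(1 − 0.05007755)·189200/226 = 49.901634.
Sum = 195.88581.
SE = √(195.88581) = 14.00.

14.00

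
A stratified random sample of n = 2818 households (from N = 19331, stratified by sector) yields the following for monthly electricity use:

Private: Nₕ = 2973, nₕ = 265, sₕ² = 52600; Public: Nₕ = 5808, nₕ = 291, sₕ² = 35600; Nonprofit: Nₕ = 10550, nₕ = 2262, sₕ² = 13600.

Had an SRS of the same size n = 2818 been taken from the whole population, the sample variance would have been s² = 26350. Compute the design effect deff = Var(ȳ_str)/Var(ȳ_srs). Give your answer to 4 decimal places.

2.0248

Var(ȳ_str) = Σ Wₕ²(1−fₕ)sₕ²/nₕ with Wₕ = Nₕ/19331:
  Private: (2973/19331)²·(1−265/2973)·52600/265 = 4.2763653
  Public: (5808/19331)²·(1−291/5808)·35600/291 = 10.49006
  Nonprofit: (10550/19331)²·(1−2262/10550)·13600/2262 = 1.4068243
  → Var(ȳ_str) = 16.17325.
Var(ȳ_srs) = (1 − 2818/19331)·26350/2818 = 7.9875077.
deff = 16.17325 / 7.9875077 = 2.0248.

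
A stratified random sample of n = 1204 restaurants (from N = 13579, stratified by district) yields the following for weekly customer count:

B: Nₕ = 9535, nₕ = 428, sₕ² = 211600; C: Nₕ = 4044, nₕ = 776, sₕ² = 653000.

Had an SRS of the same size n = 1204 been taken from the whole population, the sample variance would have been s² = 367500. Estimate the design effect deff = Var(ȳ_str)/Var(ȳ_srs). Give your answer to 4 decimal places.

1.0538

Var(ȳ_str) = Σ Wₕ²(1−fₕ)sₕ²/nₕ with Wₕ = Nₕ/13579:
  B: (9535/13579)²·(1−428/9535)·211600/428 = 232.82647
  C: (4044/13579)²·(1−776/4044)·653000/776 = 60.312743
  → Var(ȳ_str) = 293.13921.
Var(ȳ_srs) = (1 − 1204/13579)·367500/1204 = 278.16871.
deff = 293.13921 / 278.16871 = 1.0538.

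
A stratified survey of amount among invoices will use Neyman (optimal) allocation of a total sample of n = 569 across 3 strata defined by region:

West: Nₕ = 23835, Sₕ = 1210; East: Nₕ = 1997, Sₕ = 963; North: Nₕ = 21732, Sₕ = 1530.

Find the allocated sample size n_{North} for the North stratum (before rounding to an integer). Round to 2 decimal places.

Neyman allocation: nₕ = n·NₕSₕ / Σⱼ NⱼSⱼ.
Σ NⱼSⱼ = 23835·1210 + 1997·963 + 21732·1530 = 6.4013421 × 10^7.
n_{North} = 569·21732·1530 / (6.4013421 × 10^7) = 295.55.

295.55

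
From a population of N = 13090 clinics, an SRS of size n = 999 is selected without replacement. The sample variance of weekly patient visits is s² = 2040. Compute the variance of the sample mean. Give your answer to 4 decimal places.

Under SRS without replacement, Var(ȳ) = (1 − f)·s²/n with f = n/N = 999/13090 = 0.07631780.
Var(ȳ) = (1 − 0.07631780)·2040/999 = 0.92368220·2.042042 = 1.8861979.

1.8862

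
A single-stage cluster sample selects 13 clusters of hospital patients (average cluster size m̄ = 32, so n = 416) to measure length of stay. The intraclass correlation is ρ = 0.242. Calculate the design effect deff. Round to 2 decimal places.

8.50

deff = 1 + (32 − 1)·0.242 = 1 + 7.502 = 8.502.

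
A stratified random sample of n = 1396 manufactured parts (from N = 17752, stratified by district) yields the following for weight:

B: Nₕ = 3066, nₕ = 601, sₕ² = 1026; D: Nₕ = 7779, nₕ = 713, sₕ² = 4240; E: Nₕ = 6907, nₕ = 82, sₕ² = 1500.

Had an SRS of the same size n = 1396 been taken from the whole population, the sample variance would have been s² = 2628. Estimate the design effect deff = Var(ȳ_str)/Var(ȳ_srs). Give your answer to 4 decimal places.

Var(ȳ_str) = Σ Wₕ²(1−fₕ)sₕ²/nₕ with Wₕ = Nₕ/17752:
  B: (3066/17752)²·(1−601/3066)·1026/601 = 0.040941843
  D: (7779/17752)²·(1−713/7779)·4240/713 = 1.0372398
  E: (6907/17752)²·(1−82/6907)·1500/82 = 2.7363708
  → Var(ȳ_str) = 3.8145524.
Var(ȳ_srs) = (1 − 1396/17752)·2628/1396 = 1.7344818.
deff = 3.8145524 / 1.7344818 = 2.1992.

2.1992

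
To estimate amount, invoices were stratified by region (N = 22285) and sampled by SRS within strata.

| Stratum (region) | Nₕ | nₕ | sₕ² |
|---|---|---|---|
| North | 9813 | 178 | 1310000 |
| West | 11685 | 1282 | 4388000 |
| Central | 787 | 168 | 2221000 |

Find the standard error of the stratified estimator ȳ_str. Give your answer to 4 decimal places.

47.4542

Var(ȳ_str) = Σₕ Wₕ²(1 − fₕ)sₕ²/nₕ with Wₕ = Nₕ/N, N = 22285.
North: Wₕ = 0.44034104; term = 0.44034104²·(1 − 0.01813920)·1310000/178 = 1401.1336.
West: Wₕ = 0.52434373; term = 0.52434373²·(1 − 0.10971331)·4388000/1282 = 837.80053.
Central: Wₕ = 0.03531523; term = 0.03531523²·(1 − 0.21346887)·2221000/168 = 12.96819.
Sum = 2251.9023.
SE = √(2251.9023) = 47.4542.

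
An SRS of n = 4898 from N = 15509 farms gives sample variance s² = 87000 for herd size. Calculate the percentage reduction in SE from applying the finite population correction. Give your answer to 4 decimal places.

17.2846

f = n/N = 4898/15509 = 0.31581662.
SE_no-fpc = √(s²/n) = 4.2145405; SE_fpc = √((1−f)s²/n) = 3.4860731.
Ratio = √(1−f) = 0.82715378. Reduction = 100·(1 − 0.82715378) = 17.2846%.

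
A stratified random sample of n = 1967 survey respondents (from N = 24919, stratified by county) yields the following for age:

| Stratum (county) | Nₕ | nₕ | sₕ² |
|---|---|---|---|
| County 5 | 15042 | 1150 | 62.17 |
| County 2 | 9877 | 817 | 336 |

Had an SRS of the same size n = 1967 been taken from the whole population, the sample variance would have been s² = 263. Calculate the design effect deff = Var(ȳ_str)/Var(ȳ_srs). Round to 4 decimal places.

Var(ȳ_str) = Σ Wₕ²(1−fₕ)sₕ²/nₕ with Wₕ = Nₕ/24919:
  County 5: (15042/24919)²·(1−1150/15042)·62.17/1150 = 0.018192491
  County 2: (9877/24919)²·(1−817/9877)·336/817 = 0.059266496
  → Var(ȳ_str) = 0.077458987.
Var(ȳ_srs) = (1 − 1967/24919)·263/1967 = 0.12315196.
deff = 0.077458987 / 0.12315196 = 0.6290.

0.6290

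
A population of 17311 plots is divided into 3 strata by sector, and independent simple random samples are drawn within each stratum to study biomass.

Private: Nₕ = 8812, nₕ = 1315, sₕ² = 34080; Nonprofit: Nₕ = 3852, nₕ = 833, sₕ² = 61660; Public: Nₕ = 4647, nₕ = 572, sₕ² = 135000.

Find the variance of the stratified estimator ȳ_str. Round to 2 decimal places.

23.50

Var(ȳ_str) = Σₕ Wₕ²(1 − fₕ)sₕ²/nₕ with Wₕ = Nₕ/N, N = 17311.
Private: Wₕ = 0.50904049; term = 0.50904049²·(1 − 0.14922833)·34080/1315 = 5.7133591.
Nonprofit: Wₕ = 0.22251747; term = 0.22251747²·(1 − 0.21625130)·61660/833 = 2.8725235.
Public: Wₕ = 0.26844203; term = 0.26844203²·(1 − 0.12309017)·135000/572 = 14.913985.
Sum = 23.499868.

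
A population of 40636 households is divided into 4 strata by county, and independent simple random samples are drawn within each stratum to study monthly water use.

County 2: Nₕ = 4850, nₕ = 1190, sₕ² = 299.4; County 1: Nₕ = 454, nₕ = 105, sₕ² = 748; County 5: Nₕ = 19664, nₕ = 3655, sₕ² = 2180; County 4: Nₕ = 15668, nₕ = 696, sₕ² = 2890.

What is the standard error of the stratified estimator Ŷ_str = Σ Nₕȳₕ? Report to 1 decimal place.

34167.3

Var(Ŷ_str) = Σₕ Nₕ²(1 − fₕ)sₕ²/nₕ.
County 2: 4850²·(1 − 1190/4850)·299.4/1190 = 4.4660919 × 10^6.
County 1: 454²·(1 − 105/454)·748/105 = 1.1287391 × 10^6.
County 5: 19664²·(1 − 3655/19664)·2180/3655 = 1.8776091 × 10^8.
County 4: 15668²·(1 − 696/15668)·2890/696 = 9.7405165 × 10^8.
Sum = 1.1674074 × 10^9.
SE = √(1.1674074 × 10^9) = 34167.3.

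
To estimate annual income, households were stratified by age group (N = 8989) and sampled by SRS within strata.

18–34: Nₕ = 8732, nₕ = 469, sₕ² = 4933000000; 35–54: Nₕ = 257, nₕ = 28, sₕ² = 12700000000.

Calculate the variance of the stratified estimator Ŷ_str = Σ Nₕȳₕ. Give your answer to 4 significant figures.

Var(Ŷ_str) = Σₕ Nₕ²(1 − fₕ)sₕ²/nₕ.
18–34: 8732²·(1 − 469/8732)·4933000000/469 = 7.5890909 × 10^14.
35–54: 257²·(1 − 28/257)·12700000000/28 = 2.6694039 × 10^13.
Sum = 7.8560313 × 10^14.

7.856 × 10^14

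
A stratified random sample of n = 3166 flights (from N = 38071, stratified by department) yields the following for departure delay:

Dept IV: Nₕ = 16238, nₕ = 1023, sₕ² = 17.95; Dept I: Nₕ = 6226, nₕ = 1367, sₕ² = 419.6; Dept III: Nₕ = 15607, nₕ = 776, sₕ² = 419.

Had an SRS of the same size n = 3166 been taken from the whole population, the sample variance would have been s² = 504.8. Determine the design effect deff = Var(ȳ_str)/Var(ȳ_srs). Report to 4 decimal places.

Var(ȳ_str) = Σ Wₕ²(1−fₕ)sₕ²/nₕ with Wₕ = Nₕ/38071:
  Dept IV: (16238/38071)²·(1−1023/16238)·17.95/1023 = 0.0029909196
  Dept I: (6226/38071)²·(1−1367/6226)·419.6/1367 = 0.0064067003
  Dept III: (15607/38071)²·(1−776/15607)·419/776 = 0.086229049
  → Var(ȳ_str) = 0.095626669.
Var(ȳ_srs) = (1 − 3166/38071)·504.8/3166 = 0.14618466.
deff = 0.095626669 / 0.14618466 = 0.6541.

0.6541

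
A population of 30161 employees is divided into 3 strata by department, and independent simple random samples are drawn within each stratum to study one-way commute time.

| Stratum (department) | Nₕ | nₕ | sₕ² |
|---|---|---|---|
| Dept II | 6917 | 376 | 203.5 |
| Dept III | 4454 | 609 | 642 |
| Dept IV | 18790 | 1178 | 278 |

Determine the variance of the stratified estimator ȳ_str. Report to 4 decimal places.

Var(ȳ_str) = Σₕ Wₕ²(1 − fₕ)sₕ²/nₕ with Wₕ = Nₕ/N, N = 30161.
Dept II: Wₕ = 0.22933590; term = 0.22933590²·(1 − 0.05435883)·203.5/376 = 0.026918262.
Dept III: Wₕ = 0.14767415; term = 0.14767415²·(1 − 0.13673103)·642/609 = 0.019845992.
Dept IV: Wₕ = 0.62298995; term = 0.62298995²·(1 − 0.06269292)·278/1178 = 0.085850631.
Sum = 0.13261489.

0.1326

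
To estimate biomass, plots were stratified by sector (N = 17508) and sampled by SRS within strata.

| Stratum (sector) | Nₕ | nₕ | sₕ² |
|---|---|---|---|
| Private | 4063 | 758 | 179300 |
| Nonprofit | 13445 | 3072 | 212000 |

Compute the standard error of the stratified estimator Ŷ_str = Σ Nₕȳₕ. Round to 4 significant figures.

113100

Var(Ŷ_str) = Σₕ Nₕ²(1 − fₕ)sₕ²/nₕ.
Private: 4063²·(1 − 758/4063)·179300/758 = 3.1763575 × 10^9.
Nonprofit: 13445²·(1 − 3072/13445)·212000/3072 = 9.6245367 × 10^9.
Sum = 1.2800894 × 10^10.
SE = √(1.2800894 × 10^10) = 113100.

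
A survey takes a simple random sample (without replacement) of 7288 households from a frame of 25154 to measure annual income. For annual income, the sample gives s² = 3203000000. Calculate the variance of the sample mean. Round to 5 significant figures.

Under SRS without replacement, Var(ȳ) = (1 − f)·s²/n with f = n/N = 7288/25154 = 0.28973523.
Var(ȳ) = (1 − 0.28973523)·3203000000/7288 = 0.71026477·439489.57 = 312153.96.

312150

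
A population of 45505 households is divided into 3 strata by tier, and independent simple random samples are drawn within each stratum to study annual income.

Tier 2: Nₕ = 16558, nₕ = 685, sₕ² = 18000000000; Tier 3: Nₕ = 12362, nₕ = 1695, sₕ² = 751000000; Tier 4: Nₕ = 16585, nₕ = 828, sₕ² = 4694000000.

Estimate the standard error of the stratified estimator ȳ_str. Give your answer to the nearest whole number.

2020

Var(ȳ_str) = Σₕ Wₕ²(1 − fₕ)sₕ²/nₕ with Wₕ = Nₕ/N, N = 45505.
Tier 2: Wₕ = 0.36387210; term = 0.36387210²·(1 − 0.04136973)·18000000000/685 = 3.3352669 × 10^6.
Tier 3: Wₕ = 0.27166245; term = 0.27166245²·(1 − 0.13711374)·751000000/1695 = 28215.193.
Tier 4: Wₕ = 0.36446544; term = 0.36446544²·(1 − 0.04992463)·4694000000/828 = 715456.97.
Sum = 4.0789391 × 10^6.
SE = √(4.0789391 × 10^6) = 2020.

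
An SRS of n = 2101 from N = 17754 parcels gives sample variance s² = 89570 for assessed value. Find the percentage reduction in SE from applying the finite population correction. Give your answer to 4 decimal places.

f = n/N = 2101/17754 = 0.11833953.
SE_no-fpc = √(s²/n) = 6.5293246; SE_fpc = √((1−f)s²/n) = 6.1308254.
Ratio = √(1−f) = 0.93896777. Reduction = 100·(1 − 0.93896777) = 6.1032%.

6.1032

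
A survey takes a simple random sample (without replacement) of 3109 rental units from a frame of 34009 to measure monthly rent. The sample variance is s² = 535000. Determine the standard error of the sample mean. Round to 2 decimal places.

Under SRS without replacement, Var(ȳ) = (1 − f)·s²/n with f = n/N = 3109/34009 = 0.09141698.
Var(ȳ) = (1 − 0.09141698)·535000/3109 = 0.90858302·172.08106 = 156.34993.
SE(ȳ) = √(156.34993) = 12.50.

12.50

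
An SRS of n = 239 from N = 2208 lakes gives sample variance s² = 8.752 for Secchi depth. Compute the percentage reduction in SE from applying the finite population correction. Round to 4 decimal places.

f = n/N = 239/2208 = 0.10824275.
SE_no-fpc = √(s²/n) = 0.19136156; SE_fpc = √((1−f)s²/n) = 0.18070827.
Ratio = √(1−f) = 0.94432899. Reduction = 100·(1 − 0.94432899) = 5.5671%.

5.5671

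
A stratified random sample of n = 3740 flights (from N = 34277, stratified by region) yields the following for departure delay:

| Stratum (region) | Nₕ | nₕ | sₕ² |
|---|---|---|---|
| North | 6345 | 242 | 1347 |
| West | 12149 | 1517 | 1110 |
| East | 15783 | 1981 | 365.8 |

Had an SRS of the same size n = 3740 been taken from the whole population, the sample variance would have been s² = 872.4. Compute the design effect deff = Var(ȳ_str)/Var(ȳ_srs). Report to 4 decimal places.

Var(ȳ_str) = Σ Wₕ²(1−fₕ)sₕ²/nₕ with Wₕ = Nₕ/34277:
  North: (6345/34277)²·(1−242/6345)·1347/242 = 0.18345165
  West: (12149/34277)²·(1−1517/12149)·1110/1517 = 0.08044282
  East: (15783/34277)²·(1−1981/15783)·365.8/1981 = 0.034236172
  → Var(ȳ_str) = 0.29813064.
Var(ȳ_srs) = (1 − 3740/34277)·872.4/3740 = 0.20781056.
deff = 0.29813064 / 0.20781056 = 1.4346.

1.4346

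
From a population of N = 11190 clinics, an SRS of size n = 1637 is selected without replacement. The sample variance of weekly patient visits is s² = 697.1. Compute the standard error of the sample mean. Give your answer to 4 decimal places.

Under SRS without replacement, Var(ȳ) = (1 − f)·s²/n with f = n/N = 1637/11190 = 0.14629133.
Var(ȳ) = (1 − 0.14629133)·697.1/1637 = 0.85370867·0.42583995 = 0.36354326.
SE(ȳ) = √(0.36354326) = 0.6029.

0.6029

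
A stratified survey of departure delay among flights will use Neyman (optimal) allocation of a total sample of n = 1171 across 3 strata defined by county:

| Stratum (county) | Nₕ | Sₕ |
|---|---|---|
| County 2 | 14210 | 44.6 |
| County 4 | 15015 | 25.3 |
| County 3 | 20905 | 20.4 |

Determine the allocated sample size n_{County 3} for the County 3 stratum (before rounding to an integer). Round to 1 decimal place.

Neyman allocation: nₕ = n·NₕSₕ / Σⱼ NⱼSⱼ.
Σ NⱼSⱼ = 14210·44.6 + 15015·25.3 + 20905·20.4 = 1.4401075 × 10^6.
n_{County 3} = 1171·20905·20.4 / (1.4401075 × 10^6) = 346.8.

346.8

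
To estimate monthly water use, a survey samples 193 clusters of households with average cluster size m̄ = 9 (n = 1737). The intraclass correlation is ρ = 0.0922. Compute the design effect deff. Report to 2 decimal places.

deff = 1 + (9 − 1)·0.0922 = 1 + 0.7376 = 1.7376.

1.74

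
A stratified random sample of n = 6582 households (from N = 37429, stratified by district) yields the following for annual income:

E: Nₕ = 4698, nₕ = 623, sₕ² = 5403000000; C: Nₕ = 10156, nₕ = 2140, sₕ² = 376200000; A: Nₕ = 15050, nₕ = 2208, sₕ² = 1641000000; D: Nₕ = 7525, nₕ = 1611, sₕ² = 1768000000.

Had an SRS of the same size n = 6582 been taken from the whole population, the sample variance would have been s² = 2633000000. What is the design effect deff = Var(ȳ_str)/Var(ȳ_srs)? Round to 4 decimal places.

Var(ȳ_str) = Σ Wₕ²(1−fₕ)sₕ²/nₕ with Wₕ = Nₕ/37429:
  E: (4698/37429)²·(1−623/4698)·5403000000/623 = 118514.39
  C: (10156/37429)²·(1−2140/10156)·376200000/2140 = 10215.72
  A: (15050/37429)²·(1−2208/15050)·1641000000/2208 = 102532.66
  D: (7525/37429)²·(1−1611/7525)·1768000000/1611 = 34862.465
  → Var(ȳ_str) = 266125.24.
Var(ȳ_srs) = (1 − 6582/37429)·2633000000/6582 = 329683.86.
deff = 266125.24 / 329683.86 = 0.8072.

0.8072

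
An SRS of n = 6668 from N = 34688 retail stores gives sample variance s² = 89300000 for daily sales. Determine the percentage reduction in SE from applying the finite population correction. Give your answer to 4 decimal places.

f = n/N = 6668/34688 = 0.19222786.
SE_no-fpc = √(s²/n) = 115.7252; SE_fpc = √((1−f)s²/n) = 104.00935.
Ratio = √(1−f) = 0.89876145. Reduction = 100·(1 − 0.89876145) = 10.1239%.

10.1239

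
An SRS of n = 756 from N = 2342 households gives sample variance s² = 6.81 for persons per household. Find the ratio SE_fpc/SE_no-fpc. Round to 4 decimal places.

f = n/N = 756/2342 = 0.32280102.
SE_no-fpc = √(s²/n) = 0.09491015; SE_fpc = √((1−f)s²/n) = 0.078103555.
Ratio = √(1−f) = 0.82292100.

0.8229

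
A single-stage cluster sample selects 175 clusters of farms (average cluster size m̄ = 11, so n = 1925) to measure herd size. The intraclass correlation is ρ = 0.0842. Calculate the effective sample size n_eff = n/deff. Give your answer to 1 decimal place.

1045.1

deff = 1 + (11 − 1)·0.0842 = 1 + 0.842 = 1.842.
n_eff = 1925 / 1.842 = 1045.1.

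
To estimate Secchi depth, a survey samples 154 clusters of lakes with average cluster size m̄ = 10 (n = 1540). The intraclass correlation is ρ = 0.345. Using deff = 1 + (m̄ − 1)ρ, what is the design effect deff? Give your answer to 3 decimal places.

deff = 1 + (10 − 1)·0.345 = 1 + 3.105 = 4.105.

4.105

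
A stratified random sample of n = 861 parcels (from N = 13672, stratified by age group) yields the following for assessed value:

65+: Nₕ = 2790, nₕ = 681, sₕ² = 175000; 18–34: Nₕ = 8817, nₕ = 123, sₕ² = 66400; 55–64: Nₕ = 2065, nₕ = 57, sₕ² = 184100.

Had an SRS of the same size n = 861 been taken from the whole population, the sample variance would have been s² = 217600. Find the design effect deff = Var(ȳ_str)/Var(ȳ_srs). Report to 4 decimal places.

1.2715

Var(ȳ_str) = Σ Wₕ²(1−fₕ)sₕ²/nₕ with Wₕ = Nₕ/13672:
  65+: (2790/13672)²·(1−681/2790)·175000/681 = 8.0892381
  18–34: (8817/13672)²·(1−123/8817)·66400/123 = 221.38049
  55–64: (2065/13672)²·(1−57/2065)·184100/57 = 71.647097
  → Var(ȳ_str) = 301.11683.
Var(ȳ_srs) = (1 − 861/13672)·217600/861 = 236.81364.
deff = 301.11683 / 236.81364 = 1.2715.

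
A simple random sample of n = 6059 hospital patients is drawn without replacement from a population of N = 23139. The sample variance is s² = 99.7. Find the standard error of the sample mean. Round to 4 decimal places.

0.1102

Under SRS without replacement, Var(ȳ) = (1 − f)·s²/n with f = n/N = 6059/23139 = 0.26185228.
Var(ȳ) = (1 − 0.26185228)·99.7/6059 = 0.73814772·0.016454861 = 0.012146118.
SE(ȳ) = √(0.012146118) = 0.1102.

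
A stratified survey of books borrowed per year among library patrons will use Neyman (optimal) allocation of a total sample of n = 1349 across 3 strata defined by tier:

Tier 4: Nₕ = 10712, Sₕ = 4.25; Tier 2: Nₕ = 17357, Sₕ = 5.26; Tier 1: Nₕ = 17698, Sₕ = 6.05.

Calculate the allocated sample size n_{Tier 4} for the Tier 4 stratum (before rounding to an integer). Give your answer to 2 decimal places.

Neyman allocation: nₕ = n·NₕSₕ / Σⱼ NⱼSⱼ.
Σ NⱼSⱼ = 10712·4.25 + 17357·5.26 + 17698·6.05 = 243896.72.
n_{Tier 4} = 1349·10712·4.25 / 243896.72 = 251.81.

251.81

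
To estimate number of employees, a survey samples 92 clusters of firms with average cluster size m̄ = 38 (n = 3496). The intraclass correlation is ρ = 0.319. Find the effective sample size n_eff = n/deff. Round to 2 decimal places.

273.06

deff = 1 + (38 − 1)·0.319 = 1 + 11.803 = 12.803.
n_eff = 3496 / 12.803 = 273.06.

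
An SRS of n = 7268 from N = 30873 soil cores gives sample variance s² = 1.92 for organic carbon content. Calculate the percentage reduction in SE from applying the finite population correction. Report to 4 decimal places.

12.5595

f = n/N = 7268/30873 = 0.23541606.
SE_no-fpc = √(s²/n) = 0.01625336; SE_fpc = √((1−f)s²/n) = 0.014212018.
Ratio = √(1−f) = 0.87440491. Reduction = 100·(1 − 0.87440491) = 12.5595%.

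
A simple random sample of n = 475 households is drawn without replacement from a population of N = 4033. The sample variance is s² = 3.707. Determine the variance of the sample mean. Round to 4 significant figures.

0.006885

Under SRS without replacement, Var(ȳ) = (1 − f)·s²/n with f = n/N = 475/4033 = 0.11777833.
Var(ȳ) = (1 − 0.11777833)·3.707/475 = 0.88222167·0.0078042105 = 0.0068850437.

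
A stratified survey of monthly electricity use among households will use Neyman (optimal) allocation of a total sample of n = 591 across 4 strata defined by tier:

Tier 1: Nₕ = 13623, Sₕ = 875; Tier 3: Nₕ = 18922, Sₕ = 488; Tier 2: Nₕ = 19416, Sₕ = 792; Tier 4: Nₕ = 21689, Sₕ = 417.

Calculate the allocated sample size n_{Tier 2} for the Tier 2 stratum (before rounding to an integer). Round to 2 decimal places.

199.41

Neyman allocation: nₕ = n·NₕSₕ / Σⱼ NⱼSⱼ.
Σ NⱼSⱼ = 13623·875 + 18922·488 + 19416·792 + 21689·417 = 4.5575846 × 10^7.
n_{Tier 2} = 591·19416·792 / (4.5575846 × 10^7) = 199.41.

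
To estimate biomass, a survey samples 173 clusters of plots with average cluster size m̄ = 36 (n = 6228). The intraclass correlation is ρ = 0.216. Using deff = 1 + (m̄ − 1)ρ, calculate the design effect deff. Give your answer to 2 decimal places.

deff = 1 + (36 − 1)·0.216 = 1 + 7.56 = 8.56.

8.56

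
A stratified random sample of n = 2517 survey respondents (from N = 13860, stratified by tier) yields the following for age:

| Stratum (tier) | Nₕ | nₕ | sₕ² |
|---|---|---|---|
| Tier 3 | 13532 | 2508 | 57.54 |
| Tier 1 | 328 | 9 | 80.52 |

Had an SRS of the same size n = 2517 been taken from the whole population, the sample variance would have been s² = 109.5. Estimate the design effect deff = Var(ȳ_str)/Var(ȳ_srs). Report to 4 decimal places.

Var(ȳ_str) = Σ Wₕ²(1−fₕ)sₕ²/nₕ with Wₕ = Nₕ/13860:
  Tier 3: (13532/13860)²·(1−2508/13532)·57.54/2508 = 0.017816281
  Tier 1: (328/13860)²·(1−9/328)·80.52/9 = 0.0048730327
  → Var(ȳ_str) = 0.022689314.
Var(ȳ_srs) = (1 − 2517/13860)·109.5/2517 = 0.035603739.
deff = 0.022689314 / 0.035603739 = 0.6373.

0.6373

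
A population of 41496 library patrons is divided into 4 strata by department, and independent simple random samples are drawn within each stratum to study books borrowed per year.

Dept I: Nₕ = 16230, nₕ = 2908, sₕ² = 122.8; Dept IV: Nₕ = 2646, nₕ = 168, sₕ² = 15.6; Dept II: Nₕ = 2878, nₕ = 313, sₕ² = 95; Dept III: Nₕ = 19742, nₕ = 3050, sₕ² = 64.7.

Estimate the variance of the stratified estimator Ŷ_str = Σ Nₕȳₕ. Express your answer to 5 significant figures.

1.8970 × 10^7

Var(Ŷ_str) = Σₕ Nₕ²(1 − fₕ)sₕ²/nₕ.
Dept I: 16230²·(1 − 2908/16230)·122.8/2908 = 9.1304443 × 10^6.
Dept IV: 2646²·(1 − 168/2646)·15.6/168 = 608844.6.
Dept II: 2878²·(1 − 313/2878)·95/313 = 2.2405644 × 10^6.
Dept III: 19742²·(1 − 3050/19742)·64.7/3050 = 6.9904312 × 10^6.
Sum = 1.8970285 × 10^7.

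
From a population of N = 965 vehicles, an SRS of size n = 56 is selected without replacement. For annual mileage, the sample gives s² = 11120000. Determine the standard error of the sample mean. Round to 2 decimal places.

Under SRS without replacement, Var(ȳ) = (1 − f)·s²/n with f = n/N = 56/965 = 0.05803109.
Var(ȳ) = (1 − 0.05803109)·11120000/56 = 0.94196891·198571.43 = 187048.11.
SE(ȳ) = √(187048.11) = 432.49.

432.49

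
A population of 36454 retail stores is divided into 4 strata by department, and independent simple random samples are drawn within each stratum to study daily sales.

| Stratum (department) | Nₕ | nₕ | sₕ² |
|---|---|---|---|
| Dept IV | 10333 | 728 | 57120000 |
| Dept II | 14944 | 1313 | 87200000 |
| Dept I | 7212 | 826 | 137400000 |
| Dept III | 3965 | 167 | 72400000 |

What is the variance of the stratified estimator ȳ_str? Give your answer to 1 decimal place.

26717.9

Var(ȳ_str) = Σₕ Wₕ²(1 − fₕ)sₕ²/nₕ with Wₕ = Nₕ/N, N = 36454.
Dept IV: Wₕ = 0.28345312; term = 0.28345312²·(1 − 0.07045389)·57120000/728 = 5859.9005.
Dept II: Wₕ = 0.40994130; term = 0.40994130²·(1 − 0.08786135)·87200000/1313 = 10180.192.
Dept I: Wₕ = 0.19783837; term = 0.19783837²·(1 − 0.11453134)·137400000/826 = 5765.0216.
Dept III: Wₕ = 0.10876721; term = 0.10876721²·(1 − 0.04211854)·72400000/167 = 4912.8089.
Sum = 26717.923.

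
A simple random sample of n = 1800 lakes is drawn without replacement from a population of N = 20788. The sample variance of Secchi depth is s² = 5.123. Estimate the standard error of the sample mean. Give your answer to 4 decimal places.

0.0510

Under SRS without replacement, Var(ȳ) = (1 − f)·s²/n with f = n/N = 1800/20788 = 0.08658842.
Var(ȳ) = (1 − 0.08658842)·5.123/1800 = 0.91341158·0.0028461111 = 0.0025996709.
SE(ȳ) = √(0.0025996709) = 0.0510.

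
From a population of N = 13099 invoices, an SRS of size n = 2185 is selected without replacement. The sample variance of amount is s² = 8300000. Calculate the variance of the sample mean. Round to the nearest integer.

3165

Under SRS without replacement, Var(ȳ) = (1 − f)·s²/n with f = n/N = 2185/13099 = 0.16680663.
Var(ȳ) = (1 − 0.16680663)·8300000/2185 = 0.83319337·3798.627 = 3164.9908.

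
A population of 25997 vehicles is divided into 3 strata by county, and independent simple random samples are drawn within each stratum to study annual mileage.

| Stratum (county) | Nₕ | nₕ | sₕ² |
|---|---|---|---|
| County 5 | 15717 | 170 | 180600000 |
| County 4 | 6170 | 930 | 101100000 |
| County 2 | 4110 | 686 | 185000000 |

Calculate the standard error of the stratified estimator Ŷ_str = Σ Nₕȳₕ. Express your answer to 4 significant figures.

Var(Ŷ_str) = Σₕ Nₕ²(1 − fₕ)sₕ²/nₕ.
County 5: 15717²·(1 − 170/15717)·180600000/170 = 2.5958828 × 10^14.
County 4: 6170²·(1 − 930/6170)·101100000/930 = 3.5146708 × 10^12.
County 2: 4110²·(1 − 686/4110)·185000000/686 = 3.7950997 × 10^12.
Sum = 2.6689805 × 10^14.
SE = √(2.6689805 × 10^14) = 1.634 × 10^7.

1.634 × 10^7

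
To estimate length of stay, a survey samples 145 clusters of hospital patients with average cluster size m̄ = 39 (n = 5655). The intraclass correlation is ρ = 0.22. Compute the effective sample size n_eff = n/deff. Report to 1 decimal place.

604.2

deff = 1 + (39 − 1)·0.22 = 1 + 8.36 = 9.36.
n_eff = 5655 / 9.36 = 604.2.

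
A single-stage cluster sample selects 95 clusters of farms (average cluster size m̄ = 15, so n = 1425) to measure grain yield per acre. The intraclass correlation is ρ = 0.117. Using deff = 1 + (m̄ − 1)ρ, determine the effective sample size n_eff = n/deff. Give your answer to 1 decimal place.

deff = 1 + (15 − 1)·0.117 = 1 + 1.638 = 2.638.
n_eff = 1425 / 2.638 = 540.2.

540.2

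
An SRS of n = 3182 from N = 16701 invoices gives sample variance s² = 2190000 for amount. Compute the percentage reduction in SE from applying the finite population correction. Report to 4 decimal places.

10.0293

f = n/N = 3182/16701 = 0.19052751.
SE_no-fpc = √(s²/n) = 26.23445; SE_fpc = √((1−f)s²/n) = 23.603316.
Ratio = √(1−f) = 0.89970689. Reduction = 100·(1 − 0.89970689) = 10.0293%.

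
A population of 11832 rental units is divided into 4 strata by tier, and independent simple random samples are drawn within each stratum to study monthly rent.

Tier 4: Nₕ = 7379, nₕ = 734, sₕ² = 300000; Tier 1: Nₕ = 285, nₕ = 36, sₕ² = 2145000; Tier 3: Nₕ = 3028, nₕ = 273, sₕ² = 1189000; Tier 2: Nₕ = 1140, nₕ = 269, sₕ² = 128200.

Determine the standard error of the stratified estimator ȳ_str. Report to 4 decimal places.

Var(ȳ_str) = Σₕ Wₕ²(1 − fₕ)sₕ²/nₕ with Wₕ = Nₕ/N, N = 11832.
Tier 4: Wₕ = 0.62364773; term = 0.62364773²·(1 − 0.09947147)·300000/734 = 143.1533.
Tier 1: Wₕ = 0.02408722; term = 0.02408722²·(1 − 0.12631579)·2145000/36 = 30.203181.
Tier 3: Wₕ = 0.25591616; term = 0.25591616²·(1 − 0.09015852)·1189000/273 = 259.52569.
Tier 2: Wₕ = 0.09634888; term = 0.09634888²·(1 − 0.23596491)·128200/269 = 3.3802003.
Sum = 436.26237.
SE = √(436.26237) = 20.8869.

20.8869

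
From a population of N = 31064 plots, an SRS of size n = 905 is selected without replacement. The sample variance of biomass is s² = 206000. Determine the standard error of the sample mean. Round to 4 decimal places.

14.8658

Under SRS without replacement, Var(ȳ) = (1 − f)·s²/n with f = n/N = 905/31064 = 0.02913340.
Var(ȳ) = (1 − 0.02913340)·206000/905 = 0.97086660·227.62431 = 220.99284.
SE(ȳ) = √(220.99284) = 14.8658.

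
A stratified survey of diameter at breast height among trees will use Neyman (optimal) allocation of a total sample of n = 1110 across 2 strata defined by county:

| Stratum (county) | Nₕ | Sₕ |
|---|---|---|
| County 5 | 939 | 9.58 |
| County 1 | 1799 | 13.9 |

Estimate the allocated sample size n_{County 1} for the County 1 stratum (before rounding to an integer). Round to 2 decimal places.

Neyman allocation: nₕ = n·NₕSₕ / Σⱼ NⱼSⱼ.
Σ NⱼSⱼ = 939·9.58 + 1799·13.9 = 34001.72.
n_{County 1} = 1110·1799·13.9 / 34001.72 = 816.33.

816.33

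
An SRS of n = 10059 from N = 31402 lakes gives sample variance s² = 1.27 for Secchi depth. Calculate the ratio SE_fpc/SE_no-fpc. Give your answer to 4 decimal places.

f = n/N = 10059/31402 = 0.32032992.
SE_no-fpc = √(s²/n) = 0.011236329; SE_fpc = √((1−f)s²/n) = 0.0092634665.
Ratio = √(1−f) = 0.82442106.

0.8244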